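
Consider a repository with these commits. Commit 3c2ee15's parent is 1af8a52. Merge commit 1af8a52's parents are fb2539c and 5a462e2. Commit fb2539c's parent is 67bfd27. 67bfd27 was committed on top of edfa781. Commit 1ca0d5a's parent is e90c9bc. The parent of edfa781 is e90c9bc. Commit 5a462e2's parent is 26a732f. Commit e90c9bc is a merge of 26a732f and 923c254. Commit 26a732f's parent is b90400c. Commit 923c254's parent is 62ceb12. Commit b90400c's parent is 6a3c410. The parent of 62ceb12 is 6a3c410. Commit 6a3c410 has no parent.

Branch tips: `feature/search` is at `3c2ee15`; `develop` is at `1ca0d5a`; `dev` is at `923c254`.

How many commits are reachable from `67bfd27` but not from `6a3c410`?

7

Reachable from 67bfd27: {26a732f, 62ceb12, 67bfd27, 6a3c410, 923c254, b90400c, e90c9bc, edfa781}.
Reachable from 6a3c410: {6a3c410}.
In 67bfd27's history but not 6a3c410's: {26a732f, 62ceb12, 67bfd27, 923c254, b90400c, e90c9bc, edfa781} — 7 commits.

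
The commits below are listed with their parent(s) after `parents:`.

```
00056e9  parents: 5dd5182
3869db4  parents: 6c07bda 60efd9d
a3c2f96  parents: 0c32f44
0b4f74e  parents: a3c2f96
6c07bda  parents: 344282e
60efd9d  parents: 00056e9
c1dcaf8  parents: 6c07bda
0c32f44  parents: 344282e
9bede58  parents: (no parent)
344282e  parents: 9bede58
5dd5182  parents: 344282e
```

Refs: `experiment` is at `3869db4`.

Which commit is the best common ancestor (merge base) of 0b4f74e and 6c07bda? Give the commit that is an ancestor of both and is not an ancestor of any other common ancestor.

Ancestors of 0b4f74e: {0b4f74e, 0c32f44, 344282e, 9bede58, a3c2f96}.
Ancestors of 6c07bda: {344282e, 6c07bda, 9bede58}.
Common ancestors: {344282e, 9bede58}.
Among these, 344282e is not an ancestor of any other common ancestor — it is the merge base.

344282e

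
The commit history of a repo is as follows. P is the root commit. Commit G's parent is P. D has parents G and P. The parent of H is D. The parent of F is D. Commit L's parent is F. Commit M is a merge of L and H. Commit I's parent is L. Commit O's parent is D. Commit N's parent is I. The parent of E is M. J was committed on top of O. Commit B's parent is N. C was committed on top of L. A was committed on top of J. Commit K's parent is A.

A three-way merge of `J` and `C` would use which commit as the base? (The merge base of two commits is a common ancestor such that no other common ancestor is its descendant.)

D

Ancestors of J: {D, G, J, O, P}.
Ancestors of C: {C, D, F, G, L, P}.
Common ancestors: {D, G, P}.
Among these, D is not an ancestor of any other common ancestor — it is the merge base.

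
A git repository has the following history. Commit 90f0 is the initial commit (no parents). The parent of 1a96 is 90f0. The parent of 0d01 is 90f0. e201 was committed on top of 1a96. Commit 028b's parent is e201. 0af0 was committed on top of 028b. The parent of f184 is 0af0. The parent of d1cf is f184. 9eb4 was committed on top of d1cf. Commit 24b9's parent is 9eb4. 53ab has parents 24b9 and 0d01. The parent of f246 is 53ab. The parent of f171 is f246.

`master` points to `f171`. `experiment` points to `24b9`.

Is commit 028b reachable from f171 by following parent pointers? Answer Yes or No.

Ancestors of f171 (commits reachable by following parents): {028b, 0af0, 0d01, 1a96, 24b9, 53ab, 90f0, 9eb4, d1cf, e201, f171, f184, f246}.
028b is in that set, so it is an ancestor of f171.

Yes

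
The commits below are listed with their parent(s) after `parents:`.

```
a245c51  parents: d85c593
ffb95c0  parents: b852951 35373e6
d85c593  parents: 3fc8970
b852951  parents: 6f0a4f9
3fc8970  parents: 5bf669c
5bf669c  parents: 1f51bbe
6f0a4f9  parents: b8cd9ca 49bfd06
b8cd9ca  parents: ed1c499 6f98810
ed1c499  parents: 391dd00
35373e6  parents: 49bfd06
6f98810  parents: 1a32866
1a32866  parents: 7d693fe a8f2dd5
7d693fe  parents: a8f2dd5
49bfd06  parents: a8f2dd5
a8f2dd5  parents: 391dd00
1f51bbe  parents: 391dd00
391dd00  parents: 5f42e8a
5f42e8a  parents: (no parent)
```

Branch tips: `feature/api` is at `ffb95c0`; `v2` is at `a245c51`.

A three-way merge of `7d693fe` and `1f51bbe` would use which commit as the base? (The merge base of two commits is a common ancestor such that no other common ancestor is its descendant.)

Ancestors of 7d693fe: {391dd00, 5f42e8a, 7d693fe, a8f2dd5}.
Ancestors of 1f51bbe: {1f51bbe, 391dd00, 5f42e8a}.
Common ancestors: {391dd00, 5f42e8a}.
Among these, 391dd00 is not an ancestor of any other common ancestor — it is the merge base.

391dd00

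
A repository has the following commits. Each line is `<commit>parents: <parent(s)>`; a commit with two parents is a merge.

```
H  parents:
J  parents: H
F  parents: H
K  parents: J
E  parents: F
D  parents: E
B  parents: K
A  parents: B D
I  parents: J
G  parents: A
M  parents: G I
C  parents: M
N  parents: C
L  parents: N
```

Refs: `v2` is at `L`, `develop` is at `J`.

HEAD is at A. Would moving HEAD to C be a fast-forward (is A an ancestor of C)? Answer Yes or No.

Yes

A fast-forward from A to C is possible iff A is an ancestor of C.
Ancestors of C: {A, B, C, D, E, F, G, H, I, J, K, M}.
A is among them, so fast-forward is possible.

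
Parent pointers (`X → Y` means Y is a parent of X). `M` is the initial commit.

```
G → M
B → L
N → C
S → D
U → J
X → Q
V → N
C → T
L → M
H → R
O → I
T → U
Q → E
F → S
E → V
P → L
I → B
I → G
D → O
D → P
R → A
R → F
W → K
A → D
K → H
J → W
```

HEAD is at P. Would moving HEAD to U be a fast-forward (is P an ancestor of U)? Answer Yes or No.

A fast-forward from P to U is possible iff P is an ancestor of U.
Ancestors of U: {A, B, D, F, G, H, I, J, K, L, M, O, P, R, S, U, W}.
P is among them, so fast-forward is possible.

Yes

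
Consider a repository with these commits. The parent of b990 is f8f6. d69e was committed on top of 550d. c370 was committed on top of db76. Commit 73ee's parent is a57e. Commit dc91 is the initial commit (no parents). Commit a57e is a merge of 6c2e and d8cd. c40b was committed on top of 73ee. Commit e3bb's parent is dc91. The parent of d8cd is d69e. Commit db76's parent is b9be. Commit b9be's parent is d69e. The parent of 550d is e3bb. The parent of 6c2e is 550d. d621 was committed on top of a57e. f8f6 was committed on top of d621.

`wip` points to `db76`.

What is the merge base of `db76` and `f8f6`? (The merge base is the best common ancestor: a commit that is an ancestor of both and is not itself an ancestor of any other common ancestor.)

Ancestors of db76: {550d, b9be, d69e, db76, dc91, e3bb}.
Ancestors of f8f6: {550d, 6c2e, a57e, d621, d69e, d8cd, dc91, e3bb, f8f6}.
Common ancestors: {550d, d69e, dc91, e3bb}.
Among these, d69e is not an ancestor of any other common ancestor — it is the merge base.

d69e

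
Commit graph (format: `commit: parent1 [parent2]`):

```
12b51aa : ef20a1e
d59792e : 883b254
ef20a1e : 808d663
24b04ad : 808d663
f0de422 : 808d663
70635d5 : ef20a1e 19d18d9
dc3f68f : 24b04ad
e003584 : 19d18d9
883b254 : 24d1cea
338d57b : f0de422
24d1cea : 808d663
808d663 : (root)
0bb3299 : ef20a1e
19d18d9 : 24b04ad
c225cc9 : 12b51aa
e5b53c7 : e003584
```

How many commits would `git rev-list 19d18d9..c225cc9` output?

Reachable from c225cc9: {12b51aa, 808d663, c225cc9, ef20a1e}.
Reachable from 19d18d9: {19d18d9, 24b04ad, 808d663}.
In c225cc9's history but not 19d18d9's: {12b51aa, c225cc9, ef20a1e} — 3 commits.

3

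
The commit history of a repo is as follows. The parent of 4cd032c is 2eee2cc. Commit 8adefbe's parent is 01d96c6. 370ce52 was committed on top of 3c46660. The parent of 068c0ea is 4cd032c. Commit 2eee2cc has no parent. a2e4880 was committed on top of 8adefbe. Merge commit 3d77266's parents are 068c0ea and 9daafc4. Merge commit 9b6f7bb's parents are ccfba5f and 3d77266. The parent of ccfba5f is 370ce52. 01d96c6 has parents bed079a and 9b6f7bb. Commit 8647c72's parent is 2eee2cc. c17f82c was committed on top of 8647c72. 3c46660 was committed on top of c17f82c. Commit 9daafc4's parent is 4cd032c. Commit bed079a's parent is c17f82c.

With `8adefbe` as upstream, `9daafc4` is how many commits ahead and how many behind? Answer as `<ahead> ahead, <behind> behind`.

0 ahead, 11 behind

Reachable from 9daafc4: {2eee2cc, 4cd032c, 9daafc4}.
Reachable from 8adefbe: {01d96c6, 068c0ea, 2eee2cc, 370ce52, 3c46660, 3d77266, 4cd032c, 8647c72, 8adefbe, 9b6f7bb, 9daafc4, bed079a, c17f82c, ccfba5f}.
Only in 9daafc4's history (ahead): {} — 0.
Only in 8adefbe's history (behind): {01d96c6, 068c0ea, 370ce52, 3c46660, 3d77266, 8647c72, 8adefbe, 9b6f7bb, bed079a, c17f82c, ccfba5f} — 11.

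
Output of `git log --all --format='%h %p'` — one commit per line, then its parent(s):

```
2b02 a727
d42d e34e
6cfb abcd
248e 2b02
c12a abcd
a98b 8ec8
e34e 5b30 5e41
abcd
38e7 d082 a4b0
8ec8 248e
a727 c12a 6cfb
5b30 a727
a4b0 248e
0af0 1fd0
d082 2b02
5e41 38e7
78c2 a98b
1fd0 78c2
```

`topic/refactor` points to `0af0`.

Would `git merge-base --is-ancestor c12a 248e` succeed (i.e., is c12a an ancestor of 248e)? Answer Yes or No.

Yes

Ancestors of 248e (commits reachable by following parents): {248e, 2b02, 6cfb, a727, abcd, c12a}.
c12a is in that set, so it is an ancestor of 248e.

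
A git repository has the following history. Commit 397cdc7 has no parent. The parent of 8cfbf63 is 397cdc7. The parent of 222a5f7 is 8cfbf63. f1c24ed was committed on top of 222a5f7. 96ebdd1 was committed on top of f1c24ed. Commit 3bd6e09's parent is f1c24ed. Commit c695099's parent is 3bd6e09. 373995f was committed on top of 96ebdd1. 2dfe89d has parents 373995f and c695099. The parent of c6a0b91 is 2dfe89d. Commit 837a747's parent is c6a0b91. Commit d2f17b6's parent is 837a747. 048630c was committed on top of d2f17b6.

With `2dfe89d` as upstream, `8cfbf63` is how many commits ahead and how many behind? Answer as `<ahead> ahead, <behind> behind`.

Reachable from 8cfbf63: {397cdc7, 8cfbf63}.
Reachable from 2dfe89d: {222a5f7, 2dfe89d, 373995f, 397cdc7, 3bd6e09, 8cfbf63, 96ebdd1, c695099, f1c24ed}.
Only in 8cfbf63's history (ahead): {} — 0.
Only in 2dfe89d's history (behind): {222a5f7, 2dfe89d, 373995f, 3bd6e09, 96ebdd1, c695099, f1c24ed} — 7.

0 ahead, 7 behind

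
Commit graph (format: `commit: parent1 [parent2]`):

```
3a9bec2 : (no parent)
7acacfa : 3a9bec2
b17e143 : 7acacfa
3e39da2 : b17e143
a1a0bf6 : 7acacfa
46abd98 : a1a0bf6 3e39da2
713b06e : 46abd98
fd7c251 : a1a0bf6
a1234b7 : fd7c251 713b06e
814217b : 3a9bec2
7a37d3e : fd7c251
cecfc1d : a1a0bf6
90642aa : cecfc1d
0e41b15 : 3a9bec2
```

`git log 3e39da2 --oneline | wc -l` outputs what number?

Walking parent pointers from 3e39da2: reachable set = {3a9bec2, 3e39da2, 7acacfa, b17e143}.
That is 4 commits.

4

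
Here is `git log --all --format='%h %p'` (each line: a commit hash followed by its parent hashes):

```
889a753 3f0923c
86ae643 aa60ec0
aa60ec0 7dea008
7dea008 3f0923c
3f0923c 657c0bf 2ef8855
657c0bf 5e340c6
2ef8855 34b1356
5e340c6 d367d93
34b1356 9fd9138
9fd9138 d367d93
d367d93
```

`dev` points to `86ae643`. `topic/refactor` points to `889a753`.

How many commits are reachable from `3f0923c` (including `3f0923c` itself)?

7

Walking parent pointers from 3f0923c: reachable set = {2ef8855, 34b1356, 3f0923c, 5e340c6, 657c0bf, 9fd9138, d367d93}.
That is 7 commits.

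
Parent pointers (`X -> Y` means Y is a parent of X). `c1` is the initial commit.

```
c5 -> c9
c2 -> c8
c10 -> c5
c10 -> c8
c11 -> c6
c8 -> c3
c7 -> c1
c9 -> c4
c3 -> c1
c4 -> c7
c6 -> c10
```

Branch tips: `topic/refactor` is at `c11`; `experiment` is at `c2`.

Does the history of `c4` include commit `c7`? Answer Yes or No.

Yes

Ancestors of c4 (commits reachable by following parents): {c1, c4, c7}.
c7 is in that set, so it is an ancestor of c4.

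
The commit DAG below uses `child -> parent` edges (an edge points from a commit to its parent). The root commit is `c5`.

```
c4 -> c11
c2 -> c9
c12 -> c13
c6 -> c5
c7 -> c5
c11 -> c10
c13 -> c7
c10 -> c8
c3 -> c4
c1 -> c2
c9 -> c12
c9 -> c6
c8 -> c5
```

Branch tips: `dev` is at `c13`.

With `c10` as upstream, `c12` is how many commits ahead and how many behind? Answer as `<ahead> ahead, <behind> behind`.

Reachable from c12: {c12, c13, c5, c7}.
Reachable from c10: {c10, c5, c8}.
Only in c12's history (ahead): {c12, c13, c7} — 3.
Only in c10's history (behind): {c10, c8} — 2.

3 ahead, 2 behind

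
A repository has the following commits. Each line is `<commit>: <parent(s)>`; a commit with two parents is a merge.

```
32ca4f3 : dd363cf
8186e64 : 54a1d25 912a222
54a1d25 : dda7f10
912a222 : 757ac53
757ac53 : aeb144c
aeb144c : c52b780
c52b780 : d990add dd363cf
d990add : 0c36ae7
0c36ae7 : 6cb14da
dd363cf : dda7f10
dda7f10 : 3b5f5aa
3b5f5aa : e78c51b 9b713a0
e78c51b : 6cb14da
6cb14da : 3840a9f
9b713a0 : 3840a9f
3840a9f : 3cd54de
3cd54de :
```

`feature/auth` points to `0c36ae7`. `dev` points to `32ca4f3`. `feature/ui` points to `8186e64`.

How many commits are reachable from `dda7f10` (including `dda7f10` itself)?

7

Walking parent pointers from dda7f10: reachable set = {3840a9f, 3b5f5aa, 3cd54de, 6cb14da, 9b713a0, dda7f10, e78c51b}.
That is 7 commits.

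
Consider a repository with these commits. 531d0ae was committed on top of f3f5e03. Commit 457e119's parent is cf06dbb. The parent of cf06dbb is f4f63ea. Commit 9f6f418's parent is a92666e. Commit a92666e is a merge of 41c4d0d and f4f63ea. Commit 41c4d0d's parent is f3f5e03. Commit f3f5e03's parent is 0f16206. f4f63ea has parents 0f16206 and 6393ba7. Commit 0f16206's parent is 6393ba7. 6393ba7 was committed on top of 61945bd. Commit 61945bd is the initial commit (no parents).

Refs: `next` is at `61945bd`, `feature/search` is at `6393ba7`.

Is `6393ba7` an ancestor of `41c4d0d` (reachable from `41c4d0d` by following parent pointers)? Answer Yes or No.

Yes

Ancestors of 41c4d0d (commits reachable by following parents): {0f16206, 41c4d0d, 61945bd, 6393ba7, f3f5e03}.
6393ba7 is in that set, so it is an ancestor of 41c4d0d.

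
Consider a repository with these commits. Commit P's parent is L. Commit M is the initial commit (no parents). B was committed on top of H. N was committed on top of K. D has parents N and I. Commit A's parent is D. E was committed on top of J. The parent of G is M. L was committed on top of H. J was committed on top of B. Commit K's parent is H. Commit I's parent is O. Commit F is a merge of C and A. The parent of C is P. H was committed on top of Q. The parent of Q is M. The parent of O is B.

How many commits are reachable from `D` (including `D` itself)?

9

Walking parent pointers from D: reachable set = {B, D, H, I, K, M, N, O, Q}.
That is 9 commits.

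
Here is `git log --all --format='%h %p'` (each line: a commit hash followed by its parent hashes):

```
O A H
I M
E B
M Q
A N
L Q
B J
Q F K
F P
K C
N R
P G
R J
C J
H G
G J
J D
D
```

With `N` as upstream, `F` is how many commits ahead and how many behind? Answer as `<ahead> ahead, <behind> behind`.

Reachable from F: {D, F, G, J, P}.
Reachable from N: {D, J, N, R}.
Only in F's history (ahead): {F, G, P} — 3.
Only in N's history (behind): {N, R} — 2.

3 ahead, 2 behind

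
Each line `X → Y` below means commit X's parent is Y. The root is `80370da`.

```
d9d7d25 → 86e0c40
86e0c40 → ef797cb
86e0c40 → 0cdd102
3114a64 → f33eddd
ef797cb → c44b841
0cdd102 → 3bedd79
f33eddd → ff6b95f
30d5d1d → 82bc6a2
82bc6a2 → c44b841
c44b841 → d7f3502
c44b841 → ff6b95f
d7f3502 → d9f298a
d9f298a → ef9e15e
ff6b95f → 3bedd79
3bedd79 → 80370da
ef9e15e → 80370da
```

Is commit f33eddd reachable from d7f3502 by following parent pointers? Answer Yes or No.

No

Ancestors of d7f3502: {80370da, d7f3502, d9f298a, ef9e15e}.
f33eddd is not in that set, so it is not an ancestor of d7f3502.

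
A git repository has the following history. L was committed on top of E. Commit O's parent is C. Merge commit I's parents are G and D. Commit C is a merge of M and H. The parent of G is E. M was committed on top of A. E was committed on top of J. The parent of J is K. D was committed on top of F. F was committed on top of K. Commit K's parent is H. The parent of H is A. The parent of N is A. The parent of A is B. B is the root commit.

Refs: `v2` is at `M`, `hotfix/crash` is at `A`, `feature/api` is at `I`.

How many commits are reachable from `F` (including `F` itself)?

5

Walking parent pointers from F: reachable set = {A, B, F, H, K}.
That is 5 commits.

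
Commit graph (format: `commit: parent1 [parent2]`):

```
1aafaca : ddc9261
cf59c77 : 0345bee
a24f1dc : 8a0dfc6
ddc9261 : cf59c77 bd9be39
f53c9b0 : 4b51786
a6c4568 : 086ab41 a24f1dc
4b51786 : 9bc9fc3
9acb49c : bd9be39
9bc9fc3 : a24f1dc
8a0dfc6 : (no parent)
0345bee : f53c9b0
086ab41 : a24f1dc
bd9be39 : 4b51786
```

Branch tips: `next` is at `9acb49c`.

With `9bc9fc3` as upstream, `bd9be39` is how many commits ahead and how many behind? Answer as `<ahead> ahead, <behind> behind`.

Reachable from bd9be39: {4b51786, 8a0dfc6, 9bc9fc3, a24f1dc, bd9be39}.
Reachable from 9bc9fc3: {8a0dfc6, 9bc9fc3, a24f1dc}.
Only in bd9be39's history (ahead): {4b51786, bd9be39} — 2.
Only in 9bc9fc3's history (behind): {} — 0.

2 ahead, 0 behind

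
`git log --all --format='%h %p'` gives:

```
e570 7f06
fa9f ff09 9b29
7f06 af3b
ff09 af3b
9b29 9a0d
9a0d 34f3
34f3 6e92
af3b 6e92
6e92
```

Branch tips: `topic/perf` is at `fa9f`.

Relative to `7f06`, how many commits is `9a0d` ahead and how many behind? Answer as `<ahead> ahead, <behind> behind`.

Reachable from 9a0d: {34f3, 6e92, 9a0d}.
Reachable from 7f06: {6e92, 7f06, af3b}.
Only in 9a0d's history (ahead): {34f3, 9a0d} — 2.
Only in 7f06's history (behind): {7f06, af3b} — 2.

2 ahead, 2 behind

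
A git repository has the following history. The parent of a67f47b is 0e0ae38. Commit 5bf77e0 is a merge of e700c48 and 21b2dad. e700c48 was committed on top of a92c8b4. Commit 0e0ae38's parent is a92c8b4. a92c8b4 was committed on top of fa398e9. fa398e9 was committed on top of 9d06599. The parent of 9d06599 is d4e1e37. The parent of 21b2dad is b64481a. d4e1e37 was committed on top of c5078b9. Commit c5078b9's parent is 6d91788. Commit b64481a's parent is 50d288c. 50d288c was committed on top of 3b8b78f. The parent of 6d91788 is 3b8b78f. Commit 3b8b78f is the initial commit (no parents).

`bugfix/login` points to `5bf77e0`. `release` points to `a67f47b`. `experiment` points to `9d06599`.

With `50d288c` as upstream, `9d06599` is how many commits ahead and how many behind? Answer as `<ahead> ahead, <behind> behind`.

4 ahead, 1 behind

Reachable from 9d06599: {3b8b78f, 6d91788, 9d06599, c5078b9, d4e1e37}.
Reachable from 50d288c: {3b8b78f, 50d288c}.
Only in 9d06599's history (ahead): {6d91788, 9d06599, c5078b9, d4e1e37} — 4.
Only in 50d288c's history (behind): {50d288c} — 1.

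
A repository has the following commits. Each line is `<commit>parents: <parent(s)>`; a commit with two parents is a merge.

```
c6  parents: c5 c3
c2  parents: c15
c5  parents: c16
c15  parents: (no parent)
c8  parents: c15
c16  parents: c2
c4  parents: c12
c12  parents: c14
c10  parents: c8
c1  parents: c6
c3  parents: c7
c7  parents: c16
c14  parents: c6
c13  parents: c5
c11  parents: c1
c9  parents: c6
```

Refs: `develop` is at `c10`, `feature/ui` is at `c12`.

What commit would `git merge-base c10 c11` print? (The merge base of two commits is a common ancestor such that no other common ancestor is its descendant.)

c15

Ancestors of c10: {c10, c15, c8}.
Ancestors of c11: {c1, c11, c15, c16, c2, c3, c5, c6, c7}.
Common ancestors: {c15}.
The only common ancestor is c15, so it is the merge base.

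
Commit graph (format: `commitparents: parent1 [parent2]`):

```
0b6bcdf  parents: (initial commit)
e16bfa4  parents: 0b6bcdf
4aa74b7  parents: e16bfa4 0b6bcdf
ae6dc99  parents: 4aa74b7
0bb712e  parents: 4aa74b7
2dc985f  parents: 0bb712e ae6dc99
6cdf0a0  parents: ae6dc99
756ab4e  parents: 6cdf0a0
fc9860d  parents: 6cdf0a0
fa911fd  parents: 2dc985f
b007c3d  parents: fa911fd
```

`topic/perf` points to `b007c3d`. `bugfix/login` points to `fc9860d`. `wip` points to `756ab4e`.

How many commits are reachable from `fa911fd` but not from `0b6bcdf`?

Reachable from fa911fd: {0b6bcdf, 0bb712e, 2dc985f, 4aa74b7, ae6dc99, e16bfa4, fa911fd}.
Reachable from 0b6bcdf: {0b6bcdf}.
In fa911fd's history but not 0b6bcdf's: {0bb712e, 2dc985f, 4aa74b7, ae6dc99, e16bfa4, fa911fd} — 6 commits.

6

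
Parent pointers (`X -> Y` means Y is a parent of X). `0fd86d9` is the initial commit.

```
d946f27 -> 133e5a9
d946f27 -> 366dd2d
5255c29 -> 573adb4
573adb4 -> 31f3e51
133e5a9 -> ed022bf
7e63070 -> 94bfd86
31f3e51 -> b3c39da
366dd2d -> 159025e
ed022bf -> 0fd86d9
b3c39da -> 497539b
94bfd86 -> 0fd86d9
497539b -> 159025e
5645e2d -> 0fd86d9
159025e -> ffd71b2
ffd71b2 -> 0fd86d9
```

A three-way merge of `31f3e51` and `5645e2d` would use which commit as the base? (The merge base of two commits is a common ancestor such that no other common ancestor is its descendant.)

0fd86d9

Ancestors of 31f3e51: {0fd86d9, 159025e, 31f3e51, 497539b, b3c39da, ffd71b2}.
Ancestors of 5645e2d: {0fd86d9, 5645e2d}.
Common ancestors: {0fd86d9}.
The only common ancestor is 0fd86d9, so it is the merge base.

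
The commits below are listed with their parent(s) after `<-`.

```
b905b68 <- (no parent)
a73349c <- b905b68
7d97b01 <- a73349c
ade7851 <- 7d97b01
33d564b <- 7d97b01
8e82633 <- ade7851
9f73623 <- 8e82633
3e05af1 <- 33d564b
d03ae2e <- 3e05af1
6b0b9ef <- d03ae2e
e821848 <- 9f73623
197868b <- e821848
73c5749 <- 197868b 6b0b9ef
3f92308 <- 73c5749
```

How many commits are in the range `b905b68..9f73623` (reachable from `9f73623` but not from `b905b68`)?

5

Reachable from 9f73623: {7d97b01, 8e82633, 9f73623, a73349c, ade7851, b905b68}.
Reachable from b905b68: {b905b68}.
In 9f73623's history but not b905b68's: {7d97b01, 8e82633, 9f73623, a73349c, ade7851} — 5 commits.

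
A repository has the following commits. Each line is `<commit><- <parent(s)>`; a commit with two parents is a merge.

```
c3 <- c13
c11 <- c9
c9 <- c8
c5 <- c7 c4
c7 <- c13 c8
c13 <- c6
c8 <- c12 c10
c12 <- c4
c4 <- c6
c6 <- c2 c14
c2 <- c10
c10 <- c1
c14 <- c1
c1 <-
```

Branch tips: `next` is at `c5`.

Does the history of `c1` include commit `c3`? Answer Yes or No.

Ancestors of c1: {c1}.
c3 is not in that set, so it is not an ancestor of c1.

No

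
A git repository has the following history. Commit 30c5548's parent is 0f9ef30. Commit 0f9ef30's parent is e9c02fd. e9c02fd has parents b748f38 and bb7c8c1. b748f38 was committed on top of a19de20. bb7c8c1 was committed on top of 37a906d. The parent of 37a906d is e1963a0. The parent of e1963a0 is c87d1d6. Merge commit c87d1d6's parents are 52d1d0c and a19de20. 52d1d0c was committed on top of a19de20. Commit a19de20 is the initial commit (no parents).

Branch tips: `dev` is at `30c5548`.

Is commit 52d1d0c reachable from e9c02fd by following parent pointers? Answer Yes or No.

Ancestors of e9c02fd (commits reachable by following parents): {37a906d, 52d1d0c, a19de20, b748f38, bb7c8c1, c87d1d6, e1963a0, e9c02fd}.
52d1d0c is in that set, so it is an ancestor of e9c02fd.

Yes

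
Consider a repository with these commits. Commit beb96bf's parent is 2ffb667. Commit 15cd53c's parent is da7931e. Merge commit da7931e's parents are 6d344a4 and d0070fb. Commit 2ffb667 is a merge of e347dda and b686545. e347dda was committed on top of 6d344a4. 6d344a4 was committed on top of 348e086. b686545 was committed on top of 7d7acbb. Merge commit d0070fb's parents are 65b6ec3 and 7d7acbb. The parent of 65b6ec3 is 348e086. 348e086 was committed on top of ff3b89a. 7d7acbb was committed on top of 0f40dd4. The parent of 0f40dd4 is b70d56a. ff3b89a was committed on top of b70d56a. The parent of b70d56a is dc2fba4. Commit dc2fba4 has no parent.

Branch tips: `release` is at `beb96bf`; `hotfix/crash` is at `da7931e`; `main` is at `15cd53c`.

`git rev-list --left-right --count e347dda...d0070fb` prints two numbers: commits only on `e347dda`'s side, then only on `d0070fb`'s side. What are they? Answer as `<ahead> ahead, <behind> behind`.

Reachable from e347dda: {348e086, 6d344a4, b70d56a, dc2fba4, e347dda, ff3b89a}.
Reachable from d0070fb: {0f40dd4, 348e086, 65b6ec3, 7d7acbb, b70d56a, d0070fb, dc2fba4, ff3b89a}.
Only in e347dda's history (ahead): {6d344a4, e347dda} — 2.
Only in d0070fb's history (behind): {0f40dd4, 65b6ec3, 7d7acbb, d0070fb} — 4.

2 ahead, 4 behind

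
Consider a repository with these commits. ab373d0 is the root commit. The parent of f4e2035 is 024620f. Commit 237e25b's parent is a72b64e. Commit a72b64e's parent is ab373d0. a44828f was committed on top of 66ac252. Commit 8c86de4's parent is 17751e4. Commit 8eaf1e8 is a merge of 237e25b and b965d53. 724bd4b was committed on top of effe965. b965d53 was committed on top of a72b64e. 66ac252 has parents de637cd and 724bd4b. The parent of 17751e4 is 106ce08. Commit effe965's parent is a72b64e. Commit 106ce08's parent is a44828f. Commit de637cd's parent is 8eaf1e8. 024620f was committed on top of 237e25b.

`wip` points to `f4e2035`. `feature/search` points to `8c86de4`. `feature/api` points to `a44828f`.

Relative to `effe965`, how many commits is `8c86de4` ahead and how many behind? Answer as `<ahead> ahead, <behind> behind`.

Reachable from 8c86de4: {106ce08, 17751e4, 237e25b, 66ac252, 724bd4b, 8c86de4, 8eaf1e8, a44828f, a72b64e, ab373d0, b965d53, de637cd, effe965}.
Reachable from effe965: {a72b64e, ab373d0, effe965}.
Only in 8c86de4's history (ahead): {106ce08, 17751e4, 237e25b, 66ac252, 724bd4b, 8c86de4, 8eaf1e8, a44828f, b965d53, de637cd} — 10.
Only in effe965's history (behind): {} — 0.

10 ahead, 0 behind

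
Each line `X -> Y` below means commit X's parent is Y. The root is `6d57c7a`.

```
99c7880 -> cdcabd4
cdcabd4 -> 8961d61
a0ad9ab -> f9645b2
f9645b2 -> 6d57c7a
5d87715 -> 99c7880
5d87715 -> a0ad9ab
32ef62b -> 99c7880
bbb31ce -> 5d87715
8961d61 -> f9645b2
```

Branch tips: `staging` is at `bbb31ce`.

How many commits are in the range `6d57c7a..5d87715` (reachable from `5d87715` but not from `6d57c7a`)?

Reachable from 5d87715: {5d87715, 6d57c7a, 8961d61, 99c7880, a0ad9ab, cdcabd4, f9645b2}.
Reachable from 6d57c7a: {6d57c7a}.
In 5d87715's history but not 6d57c7a's: {5d87715, 8961d61, 99c7880, a0ad9ab, cdcabd4, f9645b2} — 6 commits.

6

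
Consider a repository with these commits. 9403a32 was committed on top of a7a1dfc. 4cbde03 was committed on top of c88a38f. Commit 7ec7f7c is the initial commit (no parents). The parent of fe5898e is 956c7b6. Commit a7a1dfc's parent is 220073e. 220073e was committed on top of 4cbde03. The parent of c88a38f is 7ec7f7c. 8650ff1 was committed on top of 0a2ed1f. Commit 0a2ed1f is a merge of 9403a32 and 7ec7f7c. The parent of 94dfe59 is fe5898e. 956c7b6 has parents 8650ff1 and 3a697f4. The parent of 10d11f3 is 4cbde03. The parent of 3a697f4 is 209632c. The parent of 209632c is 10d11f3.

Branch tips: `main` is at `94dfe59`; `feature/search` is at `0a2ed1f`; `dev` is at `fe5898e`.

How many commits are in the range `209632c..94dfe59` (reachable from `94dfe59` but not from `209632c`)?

9

Reachable from 94dfe59: {0a2ed1f, 10d11f3, 209632c, 220073e, 3a697f4, 4cbde03, 7ec7f7c, 8650ff1, 9403a32, 94dfe59, 956c7b6, a7a1dfc, c88a38f, fe5898e}.
Reachable from 209632c: {10d11f3, 209632c, 4cbde03, 7ec7f7c, c88a38f}.
In 94dfe59's history but not 209632c's: {0a2ed1f, 220073e, 3a697f4, 8650ff1, 9403a32, 94dfe59, 956c7b6, a7a1dfc, fe5898e} — 9 commits.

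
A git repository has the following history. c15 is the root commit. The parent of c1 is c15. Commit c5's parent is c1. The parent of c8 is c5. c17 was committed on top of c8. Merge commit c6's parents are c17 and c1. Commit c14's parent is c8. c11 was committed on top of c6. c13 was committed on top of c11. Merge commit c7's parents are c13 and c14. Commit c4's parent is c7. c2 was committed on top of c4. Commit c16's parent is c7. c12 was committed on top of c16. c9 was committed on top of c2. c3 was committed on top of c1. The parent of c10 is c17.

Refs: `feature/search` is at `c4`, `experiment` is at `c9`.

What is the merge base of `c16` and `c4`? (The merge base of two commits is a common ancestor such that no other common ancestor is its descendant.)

Ancestors of c16: {c1, c11, c13, c14, c15, c16, c17, c5, c6, c7, c8}.
Ancestors of c4: {c1, c11, c13, c14, c15, c17, c4, c5, c6, c7, c8}.
Common ancestors: {c1, c11, c13, c14, c15, c17, c5, c6, c7, c8}.
Among these, c7 is not an ancestor of any other common ancestor — it is the merge base.

c7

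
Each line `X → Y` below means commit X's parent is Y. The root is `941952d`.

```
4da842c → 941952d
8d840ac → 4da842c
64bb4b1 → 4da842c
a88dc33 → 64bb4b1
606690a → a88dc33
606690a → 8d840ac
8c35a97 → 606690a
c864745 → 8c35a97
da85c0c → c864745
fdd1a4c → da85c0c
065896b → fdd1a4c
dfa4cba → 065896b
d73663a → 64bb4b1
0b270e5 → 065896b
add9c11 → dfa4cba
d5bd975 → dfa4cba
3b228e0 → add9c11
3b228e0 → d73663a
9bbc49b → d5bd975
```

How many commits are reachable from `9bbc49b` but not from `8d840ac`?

Reachable from 9bbc49b: {065896b, 4da842c, 606690a, 64bb4b1, 8c35a97, 8d840ac, 941952d, 9bbc49b, a88dc33, c864745, d5bd975, da85c0c, dfa4cba, fdd1a4c}.
Reachable from 8d840ac: {4da842c, 8d840ac, 941952d}.
In 9bbc49b's history but not 8d840ac's: {065896b, 606690a, 64bb4b1, 8c35a97, 9bbc49b, a88dc33, c864745, d5bd975, da85c0c, dfa4cba, fdd1a4c} — 11 commits.

11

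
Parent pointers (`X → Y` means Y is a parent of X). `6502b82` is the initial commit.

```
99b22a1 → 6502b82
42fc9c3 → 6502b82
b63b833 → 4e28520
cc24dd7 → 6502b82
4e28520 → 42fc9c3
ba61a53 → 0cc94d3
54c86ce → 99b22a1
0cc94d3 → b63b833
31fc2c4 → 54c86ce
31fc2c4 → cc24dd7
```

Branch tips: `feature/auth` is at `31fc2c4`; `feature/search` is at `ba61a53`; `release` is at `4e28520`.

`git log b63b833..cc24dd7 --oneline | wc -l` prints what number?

1

Reachable from cc24dd7: {6502b82, cc24dd7}.
Reachable from b63b833: {42fc9c3, 4e28520, 6502b82, b63b833}.
In cc24dd7's history but not b63b833's: {cc24dd7} — 1 commit.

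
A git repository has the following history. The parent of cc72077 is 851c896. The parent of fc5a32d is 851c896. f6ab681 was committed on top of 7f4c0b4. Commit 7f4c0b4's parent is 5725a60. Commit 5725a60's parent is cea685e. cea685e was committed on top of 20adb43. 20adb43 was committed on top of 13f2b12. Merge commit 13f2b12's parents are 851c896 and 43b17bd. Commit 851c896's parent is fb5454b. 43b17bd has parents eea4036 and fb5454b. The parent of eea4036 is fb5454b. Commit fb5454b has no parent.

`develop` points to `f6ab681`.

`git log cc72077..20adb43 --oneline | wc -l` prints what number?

4

Reachable from 20adb43: {13f2b12, 20adb43, 43b17bd, 851c896, eea4036, fb5454b}.
Reachable from cc72077: {851c896, cc72077, fb5454b}.
In 20adb43's history but not cc72077's: {13f2b12, 20adb43, 43b17bd, eea4036} — 4 commits.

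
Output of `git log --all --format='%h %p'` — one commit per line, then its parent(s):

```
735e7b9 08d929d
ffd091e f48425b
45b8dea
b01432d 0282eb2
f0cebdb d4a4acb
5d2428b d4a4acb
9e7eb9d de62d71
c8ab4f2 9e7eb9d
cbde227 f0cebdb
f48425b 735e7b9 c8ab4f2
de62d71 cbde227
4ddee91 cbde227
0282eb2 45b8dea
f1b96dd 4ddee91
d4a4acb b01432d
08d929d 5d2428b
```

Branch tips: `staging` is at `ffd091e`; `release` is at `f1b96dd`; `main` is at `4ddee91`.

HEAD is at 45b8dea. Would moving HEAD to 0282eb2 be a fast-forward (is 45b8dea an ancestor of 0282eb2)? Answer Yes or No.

A fast-forward from 45b8dea to 0282eb2 is possible iff 45b8dea is an ancestor of 0282eb2.
Ancestors of 0282eb2: {0282eb2, 45b8dea}.
45b8dea is among them, so fast-forward is possible.

Yes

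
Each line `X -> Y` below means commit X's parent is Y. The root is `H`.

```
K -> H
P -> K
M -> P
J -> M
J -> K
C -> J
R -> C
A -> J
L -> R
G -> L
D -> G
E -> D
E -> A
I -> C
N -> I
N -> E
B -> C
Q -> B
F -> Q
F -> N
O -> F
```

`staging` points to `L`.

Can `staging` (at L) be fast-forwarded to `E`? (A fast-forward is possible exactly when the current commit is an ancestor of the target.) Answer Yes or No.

A fast-forward from L to E is possible iff L is an ancestor of E.
Ancestors of E: {A, C, D, E, G, H, J, K, L, M, P, R}.
L is among them, so fast-forward is possible.

Yes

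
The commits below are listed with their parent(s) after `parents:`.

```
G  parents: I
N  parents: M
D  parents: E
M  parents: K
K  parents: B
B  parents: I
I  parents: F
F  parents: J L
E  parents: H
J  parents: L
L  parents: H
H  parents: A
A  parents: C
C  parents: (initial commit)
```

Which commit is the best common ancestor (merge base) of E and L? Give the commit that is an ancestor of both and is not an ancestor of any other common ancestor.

H

Ancestors of E: {A, C, E, H}.
Ancestors of L: {A, C, H, L}.
Common ancestors: {A, C, H}.
Among these, H is not an ancestor of any other common ancestor — it is the merge base.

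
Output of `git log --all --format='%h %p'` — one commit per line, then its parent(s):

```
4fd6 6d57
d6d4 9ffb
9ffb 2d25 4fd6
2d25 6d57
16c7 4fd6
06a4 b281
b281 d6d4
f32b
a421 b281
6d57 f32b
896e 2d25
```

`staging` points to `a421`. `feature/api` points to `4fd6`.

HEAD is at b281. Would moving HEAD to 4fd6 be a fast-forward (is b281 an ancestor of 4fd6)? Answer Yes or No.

No

A fast-forward from b281 to 4fd6 is possible iff b281 is an ancestor of 4fd6.
Ancestors of 4fd6: {4fd6, 6d57, f32b}.
b281 is not among them, so fast-forward is not possible.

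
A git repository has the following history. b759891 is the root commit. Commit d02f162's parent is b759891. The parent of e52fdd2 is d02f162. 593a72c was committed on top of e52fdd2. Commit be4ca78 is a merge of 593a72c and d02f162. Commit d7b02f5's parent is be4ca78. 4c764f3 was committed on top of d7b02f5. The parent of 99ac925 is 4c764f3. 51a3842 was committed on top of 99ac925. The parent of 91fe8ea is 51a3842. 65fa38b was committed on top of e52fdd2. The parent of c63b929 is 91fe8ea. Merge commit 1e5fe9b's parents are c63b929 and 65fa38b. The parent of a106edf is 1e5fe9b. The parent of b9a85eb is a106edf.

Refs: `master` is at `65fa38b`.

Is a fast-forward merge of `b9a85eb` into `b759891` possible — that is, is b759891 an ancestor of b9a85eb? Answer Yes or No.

A fast-forward from b759891 to b9a85eb is possible iff b759891 is an ancestor of b9a85eb.
Ancestors of b9a85eb: {1e5fe9b, 4c764f3, 51a3842, 593a72c, 65fa38b, 91fe8ea, 99ac925, a106edf, b759891, b9a85eb, be4ca78, c63b929, d02f162, d7b02f5, e52fdd2}.
b759891 is among them, so fast-forward is possible.

Yes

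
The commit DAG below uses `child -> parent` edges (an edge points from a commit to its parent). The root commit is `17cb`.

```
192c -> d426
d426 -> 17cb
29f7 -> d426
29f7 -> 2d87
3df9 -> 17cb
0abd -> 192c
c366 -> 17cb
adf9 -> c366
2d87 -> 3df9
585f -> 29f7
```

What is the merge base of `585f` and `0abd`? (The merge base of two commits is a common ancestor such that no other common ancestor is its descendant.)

d426

Ancestors of 585f: {17cb, 29f7, 2d87, 3df9, 585f, d426}.
Ancestors of 0abd: {0abd, 17cb, 192c, d426}.
Common ancestors: {17cb, d426}.
Among these, d426 is not an ancestor of any other common ancestor — it is the merge base.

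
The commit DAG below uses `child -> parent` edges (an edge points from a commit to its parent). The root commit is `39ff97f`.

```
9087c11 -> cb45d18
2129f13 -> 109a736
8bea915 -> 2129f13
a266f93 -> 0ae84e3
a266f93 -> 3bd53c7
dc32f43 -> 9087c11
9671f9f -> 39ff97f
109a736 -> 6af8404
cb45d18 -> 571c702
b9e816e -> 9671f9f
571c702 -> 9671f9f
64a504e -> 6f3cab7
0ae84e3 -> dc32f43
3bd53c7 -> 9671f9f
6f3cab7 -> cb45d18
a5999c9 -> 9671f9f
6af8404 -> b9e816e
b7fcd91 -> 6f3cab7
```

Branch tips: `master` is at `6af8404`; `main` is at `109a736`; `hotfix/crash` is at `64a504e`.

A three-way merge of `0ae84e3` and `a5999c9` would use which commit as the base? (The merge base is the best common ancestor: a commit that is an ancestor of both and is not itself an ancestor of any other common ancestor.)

9671f9f

Ancestors of 0ae84e3: {0ae84e3, 39ff97f, 571c702, 9087c11, 9671f9f, cb45d18, dc32f43}.
Ancestors of a5999c9: {39ff97f, 9671f9f, a5999c9}.
Common ancestors: {39ff97f, 9671f9f}.
Among these, 9671f9f is not an ancestor of any other common ancestor — it is the merge base.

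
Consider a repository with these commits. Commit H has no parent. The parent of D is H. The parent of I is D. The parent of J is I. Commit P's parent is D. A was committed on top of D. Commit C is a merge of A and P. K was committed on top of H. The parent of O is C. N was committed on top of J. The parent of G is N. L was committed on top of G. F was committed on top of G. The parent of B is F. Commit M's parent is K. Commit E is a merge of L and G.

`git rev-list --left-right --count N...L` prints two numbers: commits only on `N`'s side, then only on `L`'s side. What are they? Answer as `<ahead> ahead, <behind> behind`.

0 ahead, 2 behind

Reachable from N: {D, H, I, J, N}.
Reachable from L: {D, G, H, I, J, L, N}.
Only in N's history (ahead): {} — 0.
Only in L's history (behind): {G, L} — 2.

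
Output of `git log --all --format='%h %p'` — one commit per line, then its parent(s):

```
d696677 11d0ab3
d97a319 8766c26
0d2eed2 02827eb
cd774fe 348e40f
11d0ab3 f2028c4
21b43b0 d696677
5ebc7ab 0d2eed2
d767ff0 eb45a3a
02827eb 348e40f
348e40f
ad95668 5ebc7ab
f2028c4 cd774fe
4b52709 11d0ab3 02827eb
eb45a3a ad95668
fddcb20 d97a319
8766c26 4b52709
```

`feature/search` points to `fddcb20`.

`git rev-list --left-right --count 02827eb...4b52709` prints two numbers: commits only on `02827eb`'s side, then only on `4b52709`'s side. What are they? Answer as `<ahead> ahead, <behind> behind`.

0 ahead, 4 behind

Reachable from 02827eb: {02827eb, 348e40f}.
Reachable from 4b52709: {02827eb, 11d0ab3, 348e40f, 4b52709, cd774fe, f2028c4}.
Only in 02827eb's history (ahead): {} — 0.
Only in 4b52709's history (behind): {11d0ab3, 4b52709, cd774fe, f2028c4} — 4.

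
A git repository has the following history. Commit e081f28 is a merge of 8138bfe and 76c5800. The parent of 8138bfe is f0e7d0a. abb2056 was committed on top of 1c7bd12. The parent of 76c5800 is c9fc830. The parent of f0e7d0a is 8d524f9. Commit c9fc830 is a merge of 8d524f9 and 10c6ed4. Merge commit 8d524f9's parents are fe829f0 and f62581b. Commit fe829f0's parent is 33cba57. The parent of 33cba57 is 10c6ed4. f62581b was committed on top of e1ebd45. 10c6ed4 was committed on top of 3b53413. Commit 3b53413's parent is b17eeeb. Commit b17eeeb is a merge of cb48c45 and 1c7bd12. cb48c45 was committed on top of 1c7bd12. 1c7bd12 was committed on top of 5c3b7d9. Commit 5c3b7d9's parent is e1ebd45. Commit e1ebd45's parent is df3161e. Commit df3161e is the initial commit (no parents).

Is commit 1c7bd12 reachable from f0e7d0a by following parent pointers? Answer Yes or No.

Yes

Ancestors of f0e7d0a (commits reachable by following parents): {10c6ed4, 1c7bd12, 33cba57, 3b53413, 5c3b7d9, 8d524f9, b17eeeb, cb48c45, df3161e, e1ebd45, f0e7d0a, f62581b, fe829f0}.
1c7bd12 is in that set, so it is an ancestor of f0e7d0a.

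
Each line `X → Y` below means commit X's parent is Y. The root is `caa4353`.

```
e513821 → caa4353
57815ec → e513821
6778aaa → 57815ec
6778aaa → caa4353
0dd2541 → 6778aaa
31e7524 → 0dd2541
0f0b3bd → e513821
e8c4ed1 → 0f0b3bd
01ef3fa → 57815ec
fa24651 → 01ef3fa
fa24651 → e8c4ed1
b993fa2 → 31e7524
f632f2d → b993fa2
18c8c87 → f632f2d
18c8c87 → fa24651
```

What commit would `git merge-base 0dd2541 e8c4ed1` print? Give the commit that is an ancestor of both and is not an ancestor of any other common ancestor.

Ancestors of 0dd2541: {0dd2541, 57815ec, 6778aaa, caa4353, e513821}.
Ancestors of e8c4ed1: {0f0b3bd, caa4353, e513821, e8c4ed1}.
Common ancestors: {caa4353, e513821}.
Among these, e513821 is not an ancestor of any other common ancestor — it is the merge base.

e513821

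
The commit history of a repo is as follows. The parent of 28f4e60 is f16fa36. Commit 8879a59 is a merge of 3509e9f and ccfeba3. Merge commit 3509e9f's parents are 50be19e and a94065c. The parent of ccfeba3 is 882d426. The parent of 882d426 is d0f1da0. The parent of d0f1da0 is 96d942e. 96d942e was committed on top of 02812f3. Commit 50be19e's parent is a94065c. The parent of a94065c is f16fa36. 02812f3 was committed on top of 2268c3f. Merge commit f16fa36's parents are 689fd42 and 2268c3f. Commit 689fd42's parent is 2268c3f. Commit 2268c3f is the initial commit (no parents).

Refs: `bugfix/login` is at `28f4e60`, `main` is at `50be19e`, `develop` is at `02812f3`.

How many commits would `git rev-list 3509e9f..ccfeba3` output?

Reachable from ccfeba3: {02812f3, 2268c3f, 882d426, 96d942e, ccfeba3, d0f1da0}.
Reachable from 3509e9f: {2268c3f, 3509e9f, 50be19e, 689fd42, a94065c, f16fa36}.
In ccfeba3's history but not 3509e9f's: {02812f3, 882d426, 96d942e, ccfeba3, d0f1da0} — 5 commits.

5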